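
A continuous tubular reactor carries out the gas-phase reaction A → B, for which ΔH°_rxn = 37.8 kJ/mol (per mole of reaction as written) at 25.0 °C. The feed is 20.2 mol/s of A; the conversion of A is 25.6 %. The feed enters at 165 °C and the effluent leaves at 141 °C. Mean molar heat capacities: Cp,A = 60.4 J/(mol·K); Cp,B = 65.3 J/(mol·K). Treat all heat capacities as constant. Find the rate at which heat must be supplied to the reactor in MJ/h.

Extent of reaction ξ = 0.256 × 20.2 = 5.1712 mol/s
Reaction term: ξ·ΔH°_rxn = 5.1712 × 37.8 = 195.47 kJ/s
Sensible, feed 165→25 °C: -170.81 kJ/s
Outlet flows (mol/s): A 15.029, B 5.1712
Sensible, products 25→141 °C: 144.47 kJ/s
Q = ΔH = 169.13 kJ/s = 169.13 kW
Heat supplied = 608.86 MJ/h

Q_in = 609 MJ/h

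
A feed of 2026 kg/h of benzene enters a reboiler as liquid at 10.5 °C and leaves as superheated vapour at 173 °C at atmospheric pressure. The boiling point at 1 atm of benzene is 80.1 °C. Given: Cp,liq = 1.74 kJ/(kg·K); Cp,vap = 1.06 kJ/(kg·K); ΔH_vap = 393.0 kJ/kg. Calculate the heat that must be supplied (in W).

Q = 345000 W

liquid 10.5→80.1 °C: 121.1 kJ/kg
vaporisation at 80.1 °C: 393 kJ/kg
vapour 80.1→173 °C: 98.474 kJ/kg
Δh = 121.1 + 393 + 98.474 = 612.58 kJ/kg
Q = ṁ·Δh = 2026 kg/h × 612.58 kJ/kg = 1.2411e+06 kJ/h
|Q| = 344.75 kW = 344750 W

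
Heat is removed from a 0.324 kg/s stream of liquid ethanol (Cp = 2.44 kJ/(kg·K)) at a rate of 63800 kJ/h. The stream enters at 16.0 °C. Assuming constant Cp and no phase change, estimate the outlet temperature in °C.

Q = 63800 kJ/h = 17.722 kJ/s
ΔT = Q/(ṁ·Cp) = 17.722/(0.324×2.44) = 22.417 K
T_out = 16.0 − 22.417 = -6.4173 °C

T_out = -6.42 °C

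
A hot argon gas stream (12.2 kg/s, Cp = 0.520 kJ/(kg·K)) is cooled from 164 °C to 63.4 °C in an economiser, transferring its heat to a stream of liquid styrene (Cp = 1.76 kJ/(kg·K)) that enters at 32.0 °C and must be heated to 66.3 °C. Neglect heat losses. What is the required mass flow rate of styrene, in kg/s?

Heat released by hot stream: Q = 12.2 × 0.520 × (164 − 63.4) = 638.21 kJ/s
Energy balance on cold side (adiabatic exchanger): Q = ṁ_c·Cp_c·(T_c,out − T_c,in)
ṁ_c = 638.21 / [1.76 × (66.3 − 32.0)] = 10.572 kg/s

ṁ_c = 10.6 kg/s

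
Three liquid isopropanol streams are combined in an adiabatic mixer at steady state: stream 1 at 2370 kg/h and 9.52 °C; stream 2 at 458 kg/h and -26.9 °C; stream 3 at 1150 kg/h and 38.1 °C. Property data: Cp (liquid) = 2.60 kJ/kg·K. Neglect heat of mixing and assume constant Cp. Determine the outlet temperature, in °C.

Adiabatic, steady state ⇒ Σ ṁᵢCp,ᵢ(T_out − Tᵢ) = 0
T_out = Σ ṁᵢCp,ᵢTᵢ / Σ ṁᵢCp,ᵢ
      = 140550 / 10343 = 13.589 °C

T_out = 13.6 °C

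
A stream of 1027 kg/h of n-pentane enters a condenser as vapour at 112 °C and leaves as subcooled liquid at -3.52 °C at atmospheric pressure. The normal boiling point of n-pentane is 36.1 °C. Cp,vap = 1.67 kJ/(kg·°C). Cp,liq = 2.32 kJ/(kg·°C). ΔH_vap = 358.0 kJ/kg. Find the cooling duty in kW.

vapour 112→36.1 °C: -126.75 kJ/kg
condensation at 36.1 °C: -358 kJ/kg
liquid 36.1→-3.52 °C: -91.918 kJ/kg
Δh = -126.75 + -358 + -91.918 = -576.67 kJ/kg
Q = ṁ·Δh = 1027 kg/h × -576.67 kJ/kg = -592240 kJ/h
|Q| = 164.51 kW

Q_c = 165 kW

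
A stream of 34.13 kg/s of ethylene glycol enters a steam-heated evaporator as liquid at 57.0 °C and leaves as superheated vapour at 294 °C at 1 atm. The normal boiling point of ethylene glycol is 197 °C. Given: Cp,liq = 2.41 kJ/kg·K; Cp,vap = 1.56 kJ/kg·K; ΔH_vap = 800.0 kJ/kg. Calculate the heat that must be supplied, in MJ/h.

Q = 158000 MJ/h

liquid 57.0→197 °C: 337.4 kJ/kg
vaporisation at 197 °C: 800 kJ/kg
vapour 197→294 °C: 151.32 kJ/kg
Δh = 337.4 + 800 + 151.32 = 1288.7 kJ/kg
Q = ṁ·Δh = 34.13 kg/s × 1288.7 kJ/kg = 43984 kJ/s
|Q| = 43984 kW = 158340 MJ/h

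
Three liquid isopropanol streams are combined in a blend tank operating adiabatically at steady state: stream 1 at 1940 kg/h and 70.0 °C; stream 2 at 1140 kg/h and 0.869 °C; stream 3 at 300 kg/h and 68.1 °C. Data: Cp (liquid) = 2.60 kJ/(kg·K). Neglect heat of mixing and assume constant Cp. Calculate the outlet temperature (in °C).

No heat crosses the boundary, so H_out = H_in.
T_out = Σ ṁᵢCp,ᵢTᵢ / Σ ṁᵢCp,ᵢ
      = 408770 / 8788 = 46.515 °C

T_out = 46.5 °C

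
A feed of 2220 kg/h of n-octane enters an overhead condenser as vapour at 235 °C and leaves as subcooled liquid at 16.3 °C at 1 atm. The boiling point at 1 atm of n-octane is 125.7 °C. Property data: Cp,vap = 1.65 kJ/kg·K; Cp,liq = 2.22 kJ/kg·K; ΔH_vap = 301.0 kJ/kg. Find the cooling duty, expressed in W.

vapour 235→125.7 °C: -180.34 kJ/kg
condensation at 125.7 °C: -301 kJ/kg
liquid 125.7→16.3 °C: -242.87 kJ/kg
Δh = -180.34 + -301 + -242.87 = -724.21 kJ/kg
Q = ṁ·Δh = 2220 kg/h × -724.21 kJ/kg = -1.6078e+06 kJ/h
|Q| = 446.6 kW = 446600 W

Q_c = 447000 W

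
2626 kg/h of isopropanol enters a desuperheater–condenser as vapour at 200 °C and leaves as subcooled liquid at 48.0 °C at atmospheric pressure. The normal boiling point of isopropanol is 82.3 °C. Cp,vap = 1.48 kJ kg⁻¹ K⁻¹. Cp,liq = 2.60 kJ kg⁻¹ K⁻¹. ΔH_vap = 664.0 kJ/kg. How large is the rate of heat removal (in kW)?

Q_c = 676 kW

vapour 200→82.3 °C: -174.2 kJ/kg
condensation at 82.3 °C: -664 kJ/kg
liquid 82.3→48.0 °C: -89.18 kJ/kg
Δh = -174.2 + -664 + -89.18 = -927.38 kJ/kg
Q = ṁ·Δh = 2626 kg/h × -927.38 kJ/kg = -2.4353e+06 kJ/h
|Q| = 676.47 kW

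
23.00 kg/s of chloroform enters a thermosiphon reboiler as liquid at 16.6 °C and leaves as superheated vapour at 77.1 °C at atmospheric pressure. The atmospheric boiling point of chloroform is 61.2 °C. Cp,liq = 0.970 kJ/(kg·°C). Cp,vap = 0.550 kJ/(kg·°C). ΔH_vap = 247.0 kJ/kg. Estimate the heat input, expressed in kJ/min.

liquid 16.6→61.2 °C: 43.262 kJ/kg
vaporisation at 61.2 °C: 247 kJ/kg
vapour 61.2→77.1 °C: 8.745 kJ/kg
Δh = 43.262 + 247 + 8.745 = 299.01 kJ/kg
Q = ṁ·Δh = 23.00 kg/s × 299.01 kJ/kg = 6877.2 kJ/s
|Q| = 6877.2 kW = 412630 kJ/min

Q = 413000 kJ/min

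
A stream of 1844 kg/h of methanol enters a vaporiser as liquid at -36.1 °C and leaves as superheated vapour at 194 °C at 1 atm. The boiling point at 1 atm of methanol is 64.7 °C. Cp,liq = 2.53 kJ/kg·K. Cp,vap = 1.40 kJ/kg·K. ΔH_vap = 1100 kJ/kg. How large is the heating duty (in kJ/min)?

liquid -36.1→64.7 °C: 255.02 kJ/kg
vaporisation at 64.7 °C: 1100 kJ/kg
vapour 64.7→194 °C: 181.02 kJ/kg
Δh = 255.02 + 1100 + 181.02 = 1536 kJ/kg
Q = ṁ·Δh = 1844 kg/h × 1536 kJ/kg = 2.8325e+06 kJ/h
|Q| = 786.8 kW = 47208 kJ/min

Q = 47200 kJ/min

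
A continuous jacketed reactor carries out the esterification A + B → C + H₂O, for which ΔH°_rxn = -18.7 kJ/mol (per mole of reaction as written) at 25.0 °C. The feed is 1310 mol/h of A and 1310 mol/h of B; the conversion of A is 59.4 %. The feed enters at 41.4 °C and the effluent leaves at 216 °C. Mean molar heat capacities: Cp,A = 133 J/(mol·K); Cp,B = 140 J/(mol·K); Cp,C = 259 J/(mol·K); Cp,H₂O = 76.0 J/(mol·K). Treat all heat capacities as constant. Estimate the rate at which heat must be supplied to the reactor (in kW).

Extent of reaction ξ = 0.594 × 1310 = 778.14 mol/h
Reaction term: ξ·ΔH°_rxn = 778.14 × -18.7 = -14551 kJ/h
Sensible, feed 41.4→25 °C: -5865.1 kJ/h
Outlet flows (mol/h): A 531.86, B 531.86, C 778.14, H₂O 778.14
Sensible, products 25→216 °C: 77522 kJ/h
Q = ΔH = 57106 kJ/h = 15.863 kW
Heat supplied = 15.863 kW

Q_in = 15.9 kW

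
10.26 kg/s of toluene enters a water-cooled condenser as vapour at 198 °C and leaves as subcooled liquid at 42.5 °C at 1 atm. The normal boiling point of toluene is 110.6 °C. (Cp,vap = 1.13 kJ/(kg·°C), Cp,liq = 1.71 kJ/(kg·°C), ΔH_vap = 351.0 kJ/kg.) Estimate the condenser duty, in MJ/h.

Q_c = 20900 MJ/h

vapour 198→110.6 °C: -98.762 kJ/kg
condensation at 110.6 °C: -351 kJ/kg
liquid 110.6→42.5 °C: -116.45 kJ/kg
Δh = -98.762 + -351 + -116.45 = -566.21 kJ/kg
Q = ṁ·Δh = 10.26 kg/s × -566.21 kJ/kg = -5809.3 kJ/s
|Q| = 5809.3 kW = 20914 MJ/h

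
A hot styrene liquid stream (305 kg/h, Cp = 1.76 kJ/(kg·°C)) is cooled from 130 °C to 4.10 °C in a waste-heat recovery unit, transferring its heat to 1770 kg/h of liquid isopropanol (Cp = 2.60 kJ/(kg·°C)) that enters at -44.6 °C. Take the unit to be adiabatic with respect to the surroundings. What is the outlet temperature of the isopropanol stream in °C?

T_c,out = -29.9 °C

Heat released by hot stream: Q = 305 × 1.76 × (130 − 4.10) = 67583 kJ/h
Energy balance on cold side (adiabatic exchanger): Q = ṁ_c·Cp_c·(T_c,out − T_c,in)
T_c,out = -44.6 + 67583/(1770 × 2.60) = -29.914 °C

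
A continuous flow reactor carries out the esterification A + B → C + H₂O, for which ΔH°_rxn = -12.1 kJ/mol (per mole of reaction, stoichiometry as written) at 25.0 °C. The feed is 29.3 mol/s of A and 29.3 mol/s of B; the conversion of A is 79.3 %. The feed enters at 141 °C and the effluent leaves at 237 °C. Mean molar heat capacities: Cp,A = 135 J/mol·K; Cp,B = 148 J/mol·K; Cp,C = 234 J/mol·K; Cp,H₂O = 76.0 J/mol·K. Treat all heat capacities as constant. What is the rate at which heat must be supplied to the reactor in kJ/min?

Extent of reaction ξ = 0.793 × 29.3 = 23.235 mol/s
Reaction term: ξ·ΔH°_rxn = 23.235 × -12.1 = -281.14 kJ/s
Sensible, feed 141→25 °C: -961.86 kJ/s
Outlet flows (mol/s): A 6.0651, B 6.0651, C 23.235, H₂O 23.235
Sensible, products 25→237 °C: 1890.9 kJ/s
Q = ΔH = 647.88 kJ/s = 647.88 kW
Heat supplied = 38873 kJ/min

Q_in = 38900 kJ/min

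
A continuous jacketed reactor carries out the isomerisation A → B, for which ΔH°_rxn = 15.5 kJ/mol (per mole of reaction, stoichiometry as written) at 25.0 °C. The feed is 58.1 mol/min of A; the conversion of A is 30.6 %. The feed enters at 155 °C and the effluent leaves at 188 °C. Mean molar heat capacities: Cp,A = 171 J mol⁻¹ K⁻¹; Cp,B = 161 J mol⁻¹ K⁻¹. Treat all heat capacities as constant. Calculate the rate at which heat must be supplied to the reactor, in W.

Extent of reaction ξ = 0.306 × 58.1 = 17.779 mol/min
Reaction term: ξ·ΔH°_rxn = 17.779 × 15.5 = 275.57 kJ/min
Sensible, feed 155→25 °C: -1291.6 kJ/min
Outlet flows (mol/min): A 40.321, B 17.779
Sensible, products 25→188 °C: 1590.4 kJ/min
Q = ΔH = 574.45 kJ/min = 9.5741 kW
Heat supplied = 9574.1 W

Q_in = 9570 W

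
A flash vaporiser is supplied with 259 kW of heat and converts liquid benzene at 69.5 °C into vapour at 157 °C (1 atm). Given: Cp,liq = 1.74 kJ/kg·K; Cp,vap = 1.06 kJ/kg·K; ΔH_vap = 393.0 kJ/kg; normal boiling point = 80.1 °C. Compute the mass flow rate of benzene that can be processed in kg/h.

Δh = 1.74×(80.1−69.5) + 393.0 + 1.06×(157−80.1) = 492.96 kJ/kg
Q = 259 kW = 259 kJ/s = 932400 kJ/h
ṁ = Q/Δh = 932400 / 492.96 = 1891.4 kg/h

ṁ = 1890 kg/h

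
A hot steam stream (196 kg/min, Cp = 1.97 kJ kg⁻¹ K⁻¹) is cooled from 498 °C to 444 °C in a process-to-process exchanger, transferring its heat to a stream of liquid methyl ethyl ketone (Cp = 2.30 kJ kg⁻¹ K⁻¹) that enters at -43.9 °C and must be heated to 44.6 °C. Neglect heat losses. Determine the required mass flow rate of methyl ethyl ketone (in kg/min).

ṁ_c = 102 kg/min

Heat released by hot stream: Q = 196 × 1.97 × (498 − 444) = 20850 kJ/min
Energy balance on cold side (adiabatic exchanger): Q = ṁ_c·Cp_c·(T_c,out − T_c,in)
ṁ_c = 20850 / [2.30 × (44.6 − -43.9)] = 102.43 kg/min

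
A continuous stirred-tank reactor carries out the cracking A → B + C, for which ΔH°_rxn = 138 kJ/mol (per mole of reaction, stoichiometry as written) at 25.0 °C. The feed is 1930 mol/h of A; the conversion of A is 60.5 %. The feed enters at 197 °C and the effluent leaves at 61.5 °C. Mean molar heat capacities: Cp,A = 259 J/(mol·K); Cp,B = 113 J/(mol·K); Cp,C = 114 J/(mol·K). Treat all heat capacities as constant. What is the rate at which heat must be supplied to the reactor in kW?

Q_in = 25.6 kW

Extent of reaction ξ = 0.605 × 1930 = 1167.6 mol/h
Reaction term: ξ·ΔH°_rxn = 1167.6 × 138 = 161140 kJ/h
Sensible, feed 197→25 °C: -85978 kJ/h
Outlet flows (mol/h): A 762.35, B 1167.6, C 1167.6
Sensible, products 25→61.5 °C: 16881 kJ/h
Q = ΔH = 92039 kJ/h = 25.567 kW
Heat supplied = 25.567 kW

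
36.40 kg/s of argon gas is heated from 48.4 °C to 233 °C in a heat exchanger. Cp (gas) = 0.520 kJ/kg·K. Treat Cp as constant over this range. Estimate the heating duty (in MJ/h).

Q = ṁ·Cp·ΔT = 36.40 × 0.520 × (233 − 48.4) = 3494.1 kJ/s
Heating duty = 12579 MJ/h

Q = 12600 MJ/h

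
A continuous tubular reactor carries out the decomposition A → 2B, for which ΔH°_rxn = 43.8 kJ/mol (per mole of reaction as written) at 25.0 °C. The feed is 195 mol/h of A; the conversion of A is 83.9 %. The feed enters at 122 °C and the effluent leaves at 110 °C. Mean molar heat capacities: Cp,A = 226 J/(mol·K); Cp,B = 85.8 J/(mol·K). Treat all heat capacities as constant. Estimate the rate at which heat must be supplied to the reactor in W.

Extent of reaction ξ = 0.839 × 195 = 163.6 mol/h
Reaction term: ξ·ΔH°_rxn = 163.6 × 43.8 = 7165.9 kJ/h
Sensible, feed 122→25 °C: -4274.8 kJ/h
Outlet flows (mol/h): A 31.395, B 327.21
Sensible, products 25→110 °C: 2989.4 kJ/h
Q = ΔH = 5880.5 kJ/h = 1.6335 kW
Heat supplied = 1633.5 W

Q_in = 1630 W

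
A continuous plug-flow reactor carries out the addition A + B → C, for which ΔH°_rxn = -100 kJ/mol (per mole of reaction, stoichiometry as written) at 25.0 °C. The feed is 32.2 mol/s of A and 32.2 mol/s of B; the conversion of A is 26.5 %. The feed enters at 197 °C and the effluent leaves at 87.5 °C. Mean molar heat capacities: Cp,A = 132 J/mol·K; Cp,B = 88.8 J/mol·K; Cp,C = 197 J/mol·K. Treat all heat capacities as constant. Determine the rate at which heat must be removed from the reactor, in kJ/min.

Extent of reaction ξ = 0.265 × 32.2 = 8.533 mol/s
Reaction term: ξ·ΔH°_rxn = 8.533 × -100 = -853.3 kJ/s
Sensible, feed 197→25 °C: -1222.9 kJ/s
Outlet flows (mol/s): A 23.667, B 23.667, C 8.533
Sensible, products 25→87.5 °C: 431.67 kJ/s
Q = ΔH = -1644.5 kJ/s = -1644.5 kW
Heat removed = 98671 kJ/min

Q_out = 98700 kJ/min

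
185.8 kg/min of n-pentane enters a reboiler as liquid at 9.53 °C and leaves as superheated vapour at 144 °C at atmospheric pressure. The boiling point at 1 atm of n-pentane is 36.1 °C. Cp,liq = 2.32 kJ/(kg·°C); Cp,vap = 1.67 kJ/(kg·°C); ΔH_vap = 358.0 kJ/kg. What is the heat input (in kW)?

liquid 9.53→36.1 °C: 61.642 kJ/kg
vaporisation at 36.1 °C: 358 kJ/kg
vapour 36.1→144 °C: 180.19 kJ/kg
Δh = 61.642 + 358 + 180.19 = 599.84 kJ/kg
Q = ṁ·Δh = 185.8 kg/min × 599.84 kJ/kg = 111450 kJ/min
|Q| = 1857.5 kW

Q = 1860 kW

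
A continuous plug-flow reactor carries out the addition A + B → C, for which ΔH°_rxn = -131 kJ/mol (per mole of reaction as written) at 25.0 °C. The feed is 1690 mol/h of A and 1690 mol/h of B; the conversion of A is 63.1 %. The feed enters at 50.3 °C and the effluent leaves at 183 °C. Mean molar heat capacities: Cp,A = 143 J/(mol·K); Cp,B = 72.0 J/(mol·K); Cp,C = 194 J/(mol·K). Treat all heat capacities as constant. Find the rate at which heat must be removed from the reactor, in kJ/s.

Q_out = 26.4 kJ/s

Extent of reaction ξ = 0.631 × 1690 = 1066.4 mol/h
Reaction term: ξ·ΔH°_rxn = 1066.4 × -131 = -139700 kJ/h
Sensible, feed 50.3→25 °C: -9192.8 kJ/h
Outlet flows (mol/h): A 623.61, B 623.61, C 1066.4
Sensible, products 25→183 °C: 53871 kJ/h
Q = ΔH = -95019 kJ/h = -26.394 kW
Heat removed = 26.394 kJ/s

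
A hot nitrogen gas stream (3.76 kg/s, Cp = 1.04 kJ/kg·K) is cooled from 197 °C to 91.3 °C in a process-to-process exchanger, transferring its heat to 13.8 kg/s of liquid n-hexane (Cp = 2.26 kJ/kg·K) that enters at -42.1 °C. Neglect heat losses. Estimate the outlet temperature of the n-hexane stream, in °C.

T_c,out = -28.8 °C

Heat released by hot stream: Q = 3.76 × 1.04 × (197 − 91.3) = 413.33 kJ/s
Energy balance on cold side (adiabatic exchanger): Q = ṁ_c·Cp_c·(T_c,out − T_c,in)
T_c,out = -42.1 + 413.33/(13.8 × 2.26) = -28.847 °C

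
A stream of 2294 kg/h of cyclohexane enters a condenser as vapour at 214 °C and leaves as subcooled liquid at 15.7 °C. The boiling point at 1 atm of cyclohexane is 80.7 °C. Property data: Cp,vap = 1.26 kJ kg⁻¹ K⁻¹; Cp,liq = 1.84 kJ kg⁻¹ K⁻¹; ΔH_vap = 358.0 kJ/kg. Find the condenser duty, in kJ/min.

Q_c = 24700 kJ/min

vapour 214→80.7 °C: -167.96 kJ/kg
condensation at 80.7 °C: -358 kJ/kg
liquid 80.7→15.7 °C: -119.6 kJ/kg
Δh = -167.96 + -358 + -119.6 = -645.56 kJ/kg
Q = ṁ·Δh = 2294 kg/h × -645.56 kJ/kg = -1.4809e+06 kJ/h
|Q| = 411.36 kW = 24682 kJ/min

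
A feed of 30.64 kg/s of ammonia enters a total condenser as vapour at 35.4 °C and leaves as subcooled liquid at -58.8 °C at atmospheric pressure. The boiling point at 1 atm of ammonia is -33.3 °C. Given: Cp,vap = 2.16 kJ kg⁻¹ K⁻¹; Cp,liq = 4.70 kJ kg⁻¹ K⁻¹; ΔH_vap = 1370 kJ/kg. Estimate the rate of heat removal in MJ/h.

Q_c = 181000 MJ/h

vapour 35.4→-33.3 °C: -148.39 kJ/kg
condensation at -33.3 °C: -1370 kJ/kg
liquid -33.3→-58.8 °C: -119.85 kJ/kg
Δh = -148.39 + -1370 + -119.85 = -1638.2 kJ/kg
Q = ṁ·Δh = 30.64 kg/s × -1638.2 kJ/kg = -50196 kJ/s
|Q| = 50196 kW = 180700 MJ/h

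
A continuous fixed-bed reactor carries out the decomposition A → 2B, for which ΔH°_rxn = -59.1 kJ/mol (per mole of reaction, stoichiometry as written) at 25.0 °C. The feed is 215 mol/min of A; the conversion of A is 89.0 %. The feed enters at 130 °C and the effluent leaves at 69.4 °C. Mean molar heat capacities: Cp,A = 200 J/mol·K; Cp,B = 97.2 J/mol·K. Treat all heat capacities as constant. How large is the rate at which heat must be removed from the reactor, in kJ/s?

Q_out = 233 kJ/s

Extent of reaction ξ = 0.890 × 215 = 191.35 mol/min
Reaction term: ξ·ΔH°_rxn = 191.35 × -59.1 = -11309 kJ/min
Sensible, feed 130→25 °C: -4515 kJ/min
Outlet flows (mol/min): A 23.65, B 382.7
Sensible, products 25→69.4 °C: 1861.6 kJ/min
Q = ΔH = -13962 kJ/min = -232.7 kW
Heat removed = 232.7 kJ/s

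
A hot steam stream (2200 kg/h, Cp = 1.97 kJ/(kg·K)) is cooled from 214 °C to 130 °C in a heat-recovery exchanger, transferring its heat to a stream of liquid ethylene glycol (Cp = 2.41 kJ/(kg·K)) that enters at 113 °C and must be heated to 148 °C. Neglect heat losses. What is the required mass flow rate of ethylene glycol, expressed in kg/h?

Heat released by hot stream: Q = 2200 × 1.97 × (214 − 130) = 364060 kJ/h
Energy balance on cold side (adiabatic exchanger): Q = ṁ_c·Cp_c·(T_c,out − T_c,in)
ṁ_c = 364060 / [2.41 × (148 − 113)] = 4316 kg/h

ṁ_c = 4320 kg/h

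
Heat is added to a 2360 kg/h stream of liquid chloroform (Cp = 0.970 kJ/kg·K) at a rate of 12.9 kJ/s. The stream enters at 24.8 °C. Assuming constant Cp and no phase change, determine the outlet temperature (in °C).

T_out = 45.1 °C

Q = 12.9 kJ/s = 46440 kJ/h
ΔT = Q/(ṁ·Cp) = 46440/(2360×0.970) = 20.287 K
T_out = 24.8 + 20.287 = 45.087 °C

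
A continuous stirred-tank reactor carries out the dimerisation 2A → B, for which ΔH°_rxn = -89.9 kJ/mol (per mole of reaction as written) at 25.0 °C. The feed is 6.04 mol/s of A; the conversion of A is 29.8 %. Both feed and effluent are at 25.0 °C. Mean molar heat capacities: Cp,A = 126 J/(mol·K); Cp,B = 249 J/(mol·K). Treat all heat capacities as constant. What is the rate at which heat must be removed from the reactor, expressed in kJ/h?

Q_out = 291000 kJ/h

Extent of reaction ξ = 0.298 × 6.04 / 2 = 0.89996 mol/s
Reaction term: ξ·ΔH°_rxn = 0.89996 × -89.9 = -80.906 kJ/s
Q = ΔH = -80.906 kJ/s = -80.906 kW
Heat removed = 291260 kJ/h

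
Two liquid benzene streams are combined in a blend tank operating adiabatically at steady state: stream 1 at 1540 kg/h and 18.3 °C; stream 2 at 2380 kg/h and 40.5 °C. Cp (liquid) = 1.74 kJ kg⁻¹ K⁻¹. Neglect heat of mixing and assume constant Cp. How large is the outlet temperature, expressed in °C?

T_out = 31.8 °C

Adiabatic, steady state ⇒ Σ ṁᵢCp,ᵢ(T_out − Tᵢ) = 0
T_out = Σ ṁᵢCp,ᵢTᵢ / Σ ṁᵢCp,ᵢ
      = 216760 / 6820.8 = 31.779 °C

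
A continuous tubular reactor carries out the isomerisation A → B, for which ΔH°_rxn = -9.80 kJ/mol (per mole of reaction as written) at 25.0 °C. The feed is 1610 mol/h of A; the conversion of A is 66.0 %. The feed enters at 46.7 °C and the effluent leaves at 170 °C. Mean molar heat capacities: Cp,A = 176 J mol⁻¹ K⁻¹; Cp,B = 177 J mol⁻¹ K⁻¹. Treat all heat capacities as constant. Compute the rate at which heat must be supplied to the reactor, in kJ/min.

Q_in = 411 kJ/min

Extent of reaction ξ = 0.660 × 1610 = 1062.6 mol/h
Reaction term: ξ·ΔH°_rxn = 1062.6 × -9.80 = -10413 kJ/h
Sensible, feed 46.7→25 °C: -6148.9 kJ/h
Outlet flows (mol/h): A 547.4, B 1062.6
Sensible, products 25→170 °C: 41241 kJ/h
Q = ΔH = 24679 kJ/h = 6.8552 kW
Heat supplied = 411.31 kJ/min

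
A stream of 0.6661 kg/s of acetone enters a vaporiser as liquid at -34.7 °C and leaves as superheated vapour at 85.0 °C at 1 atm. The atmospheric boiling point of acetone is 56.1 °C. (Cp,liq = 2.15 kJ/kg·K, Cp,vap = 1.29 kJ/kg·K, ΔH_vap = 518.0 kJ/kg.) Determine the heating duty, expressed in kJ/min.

liquid -34.7→56.1 °C: 195.22 kJ/kg
vaporisation at 56.1 °C: 518 kJ/kg
vapour 56.1→85.0 °C: 37.281 kJ/kg
Δh = 195.22 + 518 + 37.281 = 750.5 kJ/kg
Q = ṁ·Δh = 0.6661 kg/s × 750.5 kJ/kg = 499.91 kJ/s
|Q| = 499.91 kW = 29995 kJ/min

Q = 30000 kJ/min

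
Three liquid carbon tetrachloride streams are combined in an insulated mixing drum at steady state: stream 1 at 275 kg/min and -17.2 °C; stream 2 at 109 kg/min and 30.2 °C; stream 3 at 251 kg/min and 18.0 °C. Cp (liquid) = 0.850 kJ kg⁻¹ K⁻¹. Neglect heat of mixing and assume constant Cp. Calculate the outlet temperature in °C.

T_out = 4.85 °C

Adiabatic, steady state ⇒ Σ ṁᵢCp,ᵢ(T_out − Tᵢ) = 0
T_out = Σ ṁᵢCp,ᵢTᵢ / Σ ṁᵢCp,ᵢ
      = 2617.8 / 539.75 = 4.8501 °C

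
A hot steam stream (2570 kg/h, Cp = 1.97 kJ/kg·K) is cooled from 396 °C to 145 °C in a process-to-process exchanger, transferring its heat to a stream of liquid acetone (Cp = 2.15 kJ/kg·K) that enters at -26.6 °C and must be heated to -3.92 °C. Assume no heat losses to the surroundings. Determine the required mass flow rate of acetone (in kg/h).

ṁ_c = 26100 kg/h

Heat released by hot stream: Q = 2570 × 1.97 × (396 − 145) = 1.2708e+06 kJ/h
Energy balance on cold side (adiabatic exchanger): Q = ṁ_c·Cp_c·(T_c,out − T_c,in)
ṁ_c = 1.2708e+06 / [2.15 × (-3.92 − -26.6)] = 26061 kg/h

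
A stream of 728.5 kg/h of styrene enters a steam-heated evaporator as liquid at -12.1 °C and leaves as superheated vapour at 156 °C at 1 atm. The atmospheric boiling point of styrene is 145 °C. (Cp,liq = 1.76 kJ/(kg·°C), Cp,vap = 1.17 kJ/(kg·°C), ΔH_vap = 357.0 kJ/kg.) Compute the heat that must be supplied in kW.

Q = 131 kW

liquid -12.1→145 °C: 276.5 kJ/kg
vaporisation at 145 °C: 357 kJ/kg
vapour 145→156 °C: 12.87 kJ/kg
Δh = 276.5 + 357 + 12.87 = 646.37 kJ/kg
Q = ṁ·Δh = 728.5 kg/h × 646.37 kJ/kg = 470880 kJ/h
|Q| = 130.8 kW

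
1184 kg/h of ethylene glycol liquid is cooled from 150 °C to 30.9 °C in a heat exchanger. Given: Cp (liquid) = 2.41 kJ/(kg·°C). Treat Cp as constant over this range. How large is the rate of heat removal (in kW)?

Q_c = 94.4 kW

Q = ṁ·Cp·ΔT = 1184 × 2.41 × (30.9 − 150) = -339840 kJ/h
Converting: 339840 / 3600 s = 94.401 kW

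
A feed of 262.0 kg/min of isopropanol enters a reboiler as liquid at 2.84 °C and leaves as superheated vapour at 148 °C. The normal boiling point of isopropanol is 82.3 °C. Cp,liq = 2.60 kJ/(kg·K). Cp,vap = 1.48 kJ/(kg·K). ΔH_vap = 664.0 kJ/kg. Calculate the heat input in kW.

Q = 4230 kW

liquid 2.84→82.3 °C: 206.6 kJ/kg
vaporisation at 82.3 °C: 664 kJ/kg
vapour 82.3→148 °C: 97.236 kJ/kg
Δh = 206.6 + 664 + 97.236 = 967.83 kJ/kg
Q = ṁ·Δh = 262.0 kg/min × 967.83 kJ/kg = 253570 kJ/min
|Q| = 4226.2 kW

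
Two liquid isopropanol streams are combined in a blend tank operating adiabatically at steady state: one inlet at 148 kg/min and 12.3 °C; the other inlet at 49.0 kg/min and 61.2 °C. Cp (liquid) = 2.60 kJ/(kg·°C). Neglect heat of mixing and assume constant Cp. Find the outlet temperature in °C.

Energy balance with Q = 0: Σ ṁᵢCp,ᵢ(T_out − Tᵢ) = 0
T_out = Σ ṁᵢCp,ᵢTᵢ / Σ ṁᵢCp,ᵢ
      = 12530 / 512.2 = 24.463 °C

T_out = 24.5 °C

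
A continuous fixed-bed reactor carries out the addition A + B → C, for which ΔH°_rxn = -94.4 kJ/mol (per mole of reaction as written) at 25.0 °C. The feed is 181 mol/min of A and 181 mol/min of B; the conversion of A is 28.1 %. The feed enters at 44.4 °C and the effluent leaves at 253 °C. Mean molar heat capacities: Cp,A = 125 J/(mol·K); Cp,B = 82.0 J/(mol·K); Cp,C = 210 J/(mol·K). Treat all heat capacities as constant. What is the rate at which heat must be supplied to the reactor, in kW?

Extent of reaction ξ = 0.281 × 181 = 50.861 mol/min
Reaction term: ξ·ΔH°_rxn = 50.861 × -94.4 = -4801.3 kJ/min
Sensible, feed 44.4→25 °C: -726.86 kJ/min
Outlet flows (mol/min): A 130.14, B 130.14, C 50.861
Sensible, products 25→253 °C: 8577.3 kJ/min
Q = ΔH = 3049.1 kJ/min = 50.819 kW
Heat supplied = 50.819 kW

Q_in = 50.8 kW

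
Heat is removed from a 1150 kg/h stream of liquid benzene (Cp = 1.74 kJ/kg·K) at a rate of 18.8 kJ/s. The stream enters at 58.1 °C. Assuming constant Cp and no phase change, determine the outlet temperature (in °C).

T_out = 24.3 °C

Q = 18.8 kJ/s = 67680 kJ/h
ΔT = Q/(ṁ·Cp) = 67680/(1150×1.74) = 33.823 K
T_out = 58.1 − 33.823 = 24.277 °C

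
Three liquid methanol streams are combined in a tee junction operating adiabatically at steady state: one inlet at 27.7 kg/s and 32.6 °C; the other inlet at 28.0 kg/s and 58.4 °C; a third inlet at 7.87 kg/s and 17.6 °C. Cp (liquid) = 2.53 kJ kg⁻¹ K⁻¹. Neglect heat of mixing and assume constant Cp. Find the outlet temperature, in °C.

T_out = 42.1 °C

No heat crosses the boundary, so H_out = H_in.
T_out = Σ ṁᵢCp,ᵢTᵢ / Σ ṁᵢCp,ᵢ
      = 6772.1 / 160.83 = 42.107 °C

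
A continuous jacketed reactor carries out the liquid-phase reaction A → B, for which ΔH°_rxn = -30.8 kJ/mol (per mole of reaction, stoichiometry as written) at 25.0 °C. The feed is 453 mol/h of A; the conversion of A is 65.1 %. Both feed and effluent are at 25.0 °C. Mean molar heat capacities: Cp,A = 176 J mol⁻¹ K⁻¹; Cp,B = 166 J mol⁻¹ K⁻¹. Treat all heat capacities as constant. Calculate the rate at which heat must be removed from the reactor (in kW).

Q_out = 2.52 kW

Extent of reaction ξ = 0.651 × 453 = 294.9 mol/h
Reaction term: ξ·ΔH°_rxn = 294.9 × -30.8 = -9083 kJ/h
Q = ΔH = -9083 kJ/h = -2.5231 kW
Heat removed = 2.5231 kW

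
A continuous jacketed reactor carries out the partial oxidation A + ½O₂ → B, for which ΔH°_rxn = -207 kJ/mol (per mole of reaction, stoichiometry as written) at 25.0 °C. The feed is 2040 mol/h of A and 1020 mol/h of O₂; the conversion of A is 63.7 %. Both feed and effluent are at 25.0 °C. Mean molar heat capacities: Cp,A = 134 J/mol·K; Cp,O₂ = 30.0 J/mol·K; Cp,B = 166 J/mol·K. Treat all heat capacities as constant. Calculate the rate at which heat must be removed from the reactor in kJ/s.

Extent of reaction ξ = 0.637 × 2040 = 1299.5 mol/h
Reaction term: ξ·ΔH°_rxn = 1299.5 × -207 = -268990 kJ/h
Q = ΔH = -268990 kJ/h = -74.72 kW
Heat removed = 74.72 kJ/s

Q_out = 74.7 kJ/s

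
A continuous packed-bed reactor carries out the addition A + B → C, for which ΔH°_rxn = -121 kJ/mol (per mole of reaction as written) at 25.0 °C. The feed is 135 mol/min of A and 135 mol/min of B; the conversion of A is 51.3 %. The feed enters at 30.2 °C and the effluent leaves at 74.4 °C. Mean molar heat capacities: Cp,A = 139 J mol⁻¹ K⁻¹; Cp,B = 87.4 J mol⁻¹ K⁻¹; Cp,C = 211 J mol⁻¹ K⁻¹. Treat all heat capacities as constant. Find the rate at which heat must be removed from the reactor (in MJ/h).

Extent of reaction ξ = 0.513 × 135 = 69.255 mol/min
Reaction term: ξ·ΔH°_rxn = 69.255 × -121 = -8379.9 kJ/min
Sensible, feed 30.2→25 °C: -158.93 kJ/min
Outlet flows (mol/min): A 65.745, B 65.745, C 69.255
Sensible, products 25→74.4 °C: 1457.2 kJ/min
Q = ΔH = -7081.6 kJ/min = -118.03 kW
Heat removed = 424.9 MJ/h

Q_out = 425 MJ/h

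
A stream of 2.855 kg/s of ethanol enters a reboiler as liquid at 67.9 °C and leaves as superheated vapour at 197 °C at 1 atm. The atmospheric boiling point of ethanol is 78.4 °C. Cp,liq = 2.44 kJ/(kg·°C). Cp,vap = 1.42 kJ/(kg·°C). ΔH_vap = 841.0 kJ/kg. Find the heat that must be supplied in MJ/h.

liquid 67.9→78.4 °C: 25.62 kJ/kg
vaporisation at 78.4 °C: 841 kJ/kg
vapour 78.4→197 °C: 168.41 kJ/kg
Δh = 25.62 + 841 + 168.41 = 1035 kJ/kg
Q = ṁ·Δh = 2.855 kg/s × 1035 kJ/kg = 2955 kJ/s
|Q| = 2955 kW = 10638 MJ/h

Q = 10600 MJ/h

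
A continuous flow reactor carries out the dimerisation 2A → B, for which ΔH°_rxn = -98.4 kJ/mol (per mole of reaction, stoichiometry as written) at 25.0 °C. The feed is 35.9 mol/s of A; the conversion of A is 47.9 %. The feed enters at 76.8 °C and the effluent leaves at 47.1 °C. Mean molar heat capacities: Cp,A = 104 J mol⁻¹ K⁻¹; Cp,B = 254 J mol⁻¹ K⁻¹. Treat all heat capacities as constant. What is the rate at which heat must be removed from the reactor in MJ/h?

Q_out = 3410 MJ/h

Extent of reaction ξ = 0.479 × 35.9 / 2 = 8.598 mol/s
Reaction term: ξ·ΔH°_rxn = 8.598 × -98.4 = -846.05 kJ/s
Sensible, feed 76.8→25 °C: -193.4 kJ/s
Outlet flows (mol/s): A 18.704, B 8.598
Sensible, products 25→47.1 °C: 91.253 kJ/s
Q = ΔH = -948.2 kJ/s = -948.2 kW
Heat removed = 3413.5 MJ/h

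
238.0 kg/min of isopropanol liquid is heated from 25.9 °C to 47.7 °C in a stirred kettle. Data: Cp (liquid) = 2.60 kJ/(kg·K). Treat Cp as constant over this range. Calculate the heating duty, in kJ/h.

Q = 809000 kJ/h

Q = ṁ·Cp·ΔT = 238.0 × 2.60 × (47.7 − 25.9) = 13490 kJ/min
Converting: 13490 / 60 s = 224.83 kW
Heating duty = 809390 kJ/h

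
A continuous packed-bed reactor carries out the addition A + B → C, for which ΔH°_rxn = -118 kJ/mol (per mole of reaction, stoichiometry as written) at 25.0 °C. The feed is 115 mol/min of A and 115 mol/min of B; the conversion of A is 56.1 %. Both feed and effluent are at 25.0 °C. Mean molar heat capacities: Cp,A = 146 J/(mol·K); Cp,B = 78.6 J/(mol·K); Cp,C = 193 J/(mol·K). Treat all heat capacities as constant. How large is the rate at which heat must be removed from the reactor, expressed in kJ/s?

Extent of reaction ξ = 0.561 × 115 = 64.515 mol/min
Reaction term: ξ·ΔH°_rxn = 64.515 × -118 = -7612.8 kJ/min
Q = ΔH = -7612.8 kJ/min = -126.88 kW
Heat removed = 126.88 kJ/s

Q_out = 127 kJ/s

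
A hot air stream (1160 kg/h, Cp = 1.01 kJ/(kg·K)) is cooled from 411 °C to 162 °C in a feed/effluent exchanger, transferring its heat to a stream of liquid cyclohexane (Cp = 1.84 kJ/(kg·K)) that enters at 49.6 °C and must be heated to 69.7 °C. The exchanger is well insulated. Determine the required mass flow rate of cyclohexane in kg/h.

ṁ_c = 7890 kg/h

Heat released by hot stream: Q = 1160 × 1.01 × (411 − 162) = 291730 kJ/h
Energy balance on cold side (adiabatic exchanger): Q = ṁ_c·Cp_c·(T_c,out − T_c,in)
ṁ_c = 291730 / [1.84 × (69.7 − 49.6)] = 7888 kg/h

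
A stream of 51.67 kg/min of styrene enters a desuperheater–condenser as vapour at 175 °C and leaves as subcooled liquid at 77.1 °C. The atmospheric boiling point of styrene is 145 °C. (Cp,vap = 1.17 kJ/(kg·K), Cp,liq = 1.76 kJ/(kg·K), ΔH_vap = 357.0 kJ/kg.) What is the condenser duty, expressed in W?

Q_c = 441000 W

vapour 175→145 °C: -35.1 kJ/kg
condensation at 145 °C: -357 kJ/kg
liquid 145→77.1 °C: -119.5 kJ/kg
Δh = -35.1 + -357 + -119.5 = -511.6 kJ/kg
Q = ṁ·Δh = 51.67 kg/min × -511.6 kJ/kg = -26435 kJ/min
|Q| = 440.58 kW = 440580 W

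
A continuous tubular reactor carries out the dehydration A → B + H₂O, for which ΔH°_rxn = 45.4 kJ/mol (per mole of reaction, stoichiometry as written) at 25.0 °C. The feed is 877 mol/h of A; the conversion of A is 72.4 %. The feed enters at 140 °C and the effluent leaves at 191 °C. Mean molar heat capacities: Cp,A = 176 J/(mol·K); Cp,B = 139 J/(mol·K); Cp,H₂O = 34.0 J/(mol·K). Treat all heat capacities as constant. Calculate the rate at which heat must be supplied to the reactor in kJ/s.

Q_in = 10.1 kJ/s

Extent of reaction ξ = 0.724 × 877 = 634.95 mol/h
Reaction term: ξ·ΔH°_rxn = 634.95 × 45.4 = 28827 kJ/h
Sensible, feed 140→25 °C: -17750 kJ/h
Outlet flows (mol/h): A 242.05, B 634.95, H₂O 634.95
Sensible, products 25→191 °C: 25306 kJ/h
Q = ΔH = 36382 kJ/h = 10.106 kW
Heat supplied = 10.106 kJ/s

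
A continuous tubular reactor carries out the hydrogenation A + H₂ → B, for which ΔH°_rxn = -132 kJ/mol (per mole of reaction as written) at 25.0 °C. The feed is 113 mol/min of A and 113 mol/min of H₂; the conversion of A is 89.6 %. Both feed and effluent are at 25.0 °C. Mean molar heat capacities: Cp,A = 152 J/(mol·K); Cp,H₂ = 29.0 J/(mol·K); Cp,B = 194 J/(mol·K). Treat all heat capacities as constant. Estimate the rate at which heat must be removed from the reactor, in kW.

Extent of reaction ξ = 0.896 × 113 = 101.25 mol/min
Reaction term: ξ·ΔH°_rxn = 101.25 × -132 = -13365 kJ/min
Q = ΔH = -13365 kJ/min = -222.75 kW
Heat removed = 222.75 kW

Q_out = 223 kW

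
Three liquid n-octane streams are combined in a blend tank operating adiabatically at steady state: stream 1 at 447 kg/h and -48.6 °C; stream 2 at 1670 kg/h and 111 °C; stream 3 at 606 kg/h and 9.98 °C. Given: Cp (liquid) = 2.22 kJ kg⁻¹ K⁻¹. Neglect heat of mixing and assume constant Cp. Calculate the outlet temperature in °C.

T_out = 62.3 °C

Adiabatic, steady state ⇒ Σ ṁᵢCp,ᵢ(T_out − Tᵢ) = 0
Σ ṁᵢCp,ᵢTᵢ = 447×2.22×-48.6 + 1670×2.22×111 + 606×2.22×9.98 = 376720
Σ ṁᵢCp,ᵢ = 447×2.22 + 1670×2.22 + 606×2.22 = 6045.1
T_out = 376720 / 6045.1 = 62.319 °C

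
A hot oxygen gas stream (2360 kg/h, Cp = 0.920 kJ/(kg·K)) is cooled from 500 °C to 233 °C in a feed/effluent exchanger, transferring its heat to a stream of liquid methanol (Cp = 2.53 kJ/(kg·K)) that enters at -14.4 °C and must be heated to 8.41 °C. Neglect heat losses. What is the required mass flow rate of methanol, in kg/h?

ṁ_c = 10000 kg/h

Heat released by hot stream: Q = 2360 × 0.920 × (500 − 233) = 579710 kJ/h
Energy balance on cold side (adiabatic exchanger): Q = ṁ_c·Cp_c·(T_c,out − T_c,in)
ṁ_c = 579710 / [2.53 × (8.41 − -14.4)] = 10045 kg/h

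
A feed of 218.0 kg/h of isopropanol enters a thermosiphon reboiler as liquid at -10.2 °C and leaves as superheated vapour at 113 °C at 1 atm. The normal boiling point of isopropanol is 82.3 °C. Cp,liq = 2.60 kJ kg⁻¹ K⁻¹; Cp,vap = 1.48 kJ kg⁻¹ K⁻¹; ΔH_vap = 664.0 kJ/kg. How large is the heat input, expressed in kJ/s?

liquid -10.2→82.3 °C: 240.5 kJ/kg
vaporisation at 82.3 °C: 664 kJ/kg
vapour 82.3→113 °C: 45.436 kJ/kg
Δh = 240.5 + 664 + 45.436 = 949.94 kJ/kg
Q = ṁ·Δh = 218.0 kg/h × 949.94 kJ/kg = 207090 kJ/h
|Q| = 57.524 kW

Q = 57.5 kJ/s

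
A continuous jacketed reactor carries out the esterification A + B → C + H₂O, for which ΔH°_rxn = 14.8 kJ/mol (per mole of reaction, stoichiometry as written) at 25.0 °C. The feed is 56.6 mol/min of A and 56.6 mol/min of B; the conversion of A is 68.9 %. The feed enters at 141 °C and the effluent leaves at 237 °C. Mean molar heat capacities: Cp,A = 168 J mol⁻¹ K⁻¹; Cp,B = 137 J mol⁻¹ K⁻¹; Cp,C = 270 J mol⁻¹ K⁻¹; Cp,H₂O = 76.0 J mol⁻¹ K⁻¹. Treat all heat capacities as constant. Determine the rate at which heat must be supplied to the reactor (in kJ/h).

Q_in = 154000 kJ/h

Extent of reaction ξ = 0.689 × 56.6 = 38.997 mol/min
Reaction term: ξ·ΔH°_rxn = 38.997 × 14.8 = 577.16 kJ/min
Sensible, feed 141→25 °C: -2002.5 kJ/min
Outlet flows (mol/min): A 17.603, B 17.603, C 38.997, H₂O 38.997
Sensible, products 25→237 °C: 3998.7 kJ/min
Q = ΔH = 2573.4 kJ/min = 42.89 kW
Heat supplied = 154400 kJ/h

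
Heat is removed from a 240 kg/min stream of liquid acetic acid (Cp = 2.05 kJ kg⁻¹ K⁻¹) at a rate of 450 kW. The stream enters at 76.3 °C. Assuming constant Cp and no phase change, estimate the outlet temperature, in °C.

Q = 450 kW = 27000 kJ/min
ΔT = Q/(ṁ·Cp) = 27000/(240×2.05) = 54.878 K
T_out = 76.3 − 54.878 = 21.422 °C

T_out = 21.4 °C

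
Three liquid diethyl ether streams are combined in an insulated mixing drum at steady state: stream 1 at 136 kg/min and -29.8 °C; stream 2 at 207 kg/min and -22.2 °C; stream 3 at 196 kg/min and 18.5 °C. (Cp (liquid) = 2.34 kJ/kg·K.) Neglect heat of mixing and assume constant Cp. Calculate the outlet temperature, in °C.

T_out = -9.32 °C

Energy balance with Q = 0: Σ ṁᵢCp,ᵢ(T_out − Tᵢ) = 0
Σ ṁᵢCp,ᵢTᵢ = 136×2.34×-29.8 + 207×2.34×-22.2 + 196×2.34×18.5 = -11752
Σ ṁᵢCp,ᵢ = 136×2.34 + 207×2.34 + 196×2.34 = 1261.3
T_out = -11752 / 1261.3 = -9.3176 °C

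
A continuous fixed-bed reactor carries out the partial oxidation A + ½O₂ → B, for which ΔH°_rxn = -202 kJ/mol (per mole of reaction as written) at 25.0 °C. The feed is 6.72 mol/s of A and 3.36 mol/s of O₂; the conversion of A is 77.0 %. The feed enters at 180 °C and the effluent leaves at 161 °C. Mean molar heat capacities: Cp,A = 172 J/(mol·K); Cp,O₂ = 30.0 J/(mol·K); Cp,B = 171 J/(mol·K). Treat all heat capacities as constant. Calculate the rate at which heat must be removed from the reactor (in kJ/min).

Q_out = 64800 kJ/min

Extent of reaction ξ = 0.770 × 6.72 = 5.1744 mol/s
Reaction term: ξ·ΔH°_rxn = 5.1744 × -202 = -1045.2 kJ/s
Sensible, feed 180→25 °C: -194.78 kJ/s
Outlet flows (mol/s): A 1.5456, O₂ 0.7728, B 5.1744
Sensible, products 25→161 °C: 159.64 kJ/s
Q = ΔH = -1080.4 kJ/s = -1080.4 kW
Heat removed = 64822 kJ/min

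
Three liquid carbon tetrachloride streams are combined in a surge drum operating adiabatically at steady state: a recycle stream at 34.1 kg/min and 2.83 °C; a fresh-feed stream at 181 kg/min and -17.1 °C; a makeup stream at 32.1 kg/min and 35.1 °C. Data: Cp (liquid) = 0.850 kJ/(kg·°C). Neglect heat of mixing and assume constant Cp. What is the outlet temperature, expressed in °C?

T_out = -7.57 °C

Energy balance with Q = 0: Σ ṁᵢCp,ᵢ(T_out − Tᵢ) = 0
T_out = Σ ṁᵢCp,ᵢTᵢ / Σ ṁᵢCp,ᵢ
      = -1591.1 / 210.12 = -7.5724 °C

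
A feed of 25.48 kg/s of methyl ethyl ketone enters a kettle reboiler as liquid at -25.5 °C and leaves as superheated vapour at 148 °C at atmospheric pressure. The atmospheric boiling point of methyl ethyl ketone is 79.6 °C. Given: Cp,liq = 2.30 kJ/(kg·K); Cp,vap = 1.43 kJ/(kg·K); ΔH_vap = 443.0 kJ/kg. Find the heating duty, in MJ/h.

Q = 71800 MJ/h

liquid -25.5→79.6 °C: 241.73 kJ/kg
vaporisation at 79.6 °C: 443 kJ/kg
vapour 79.6→148 °C: 97.812 kJ/kg
Δh = 241.73 + 443 + 97.812 = 782.54 kJ/kg
Q = ṁ·Δh = 25.48 kg/s × 782.54 kJ/kg = 19939 kJ/s
|Q| = 19939 kW = 71781 MJ/h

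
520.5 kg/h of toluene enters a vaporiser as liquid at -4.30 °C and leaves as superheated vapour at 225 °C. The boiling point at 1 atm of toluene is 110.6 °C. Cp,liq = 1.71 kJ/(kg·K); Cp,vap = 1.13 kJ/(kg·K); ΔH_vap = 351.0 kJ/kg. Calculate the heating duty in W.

Q = 97800 W

liquid -4.30→110.6 °C: 196.48 kJ/kg
vaporisation at 110.6 °C: 351 kJ/kg
vapour 110.6→225 °C: 129.27 kJ/kg
Δh = 196.48 + 351 + 129.27 = 676.75 kJ/kg
Q = ṁ·Δh = 520.5 kg/h × 676.75 kJ/kg = 352250 kJ/h
|Q| = 97.847 kW = 97847 W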